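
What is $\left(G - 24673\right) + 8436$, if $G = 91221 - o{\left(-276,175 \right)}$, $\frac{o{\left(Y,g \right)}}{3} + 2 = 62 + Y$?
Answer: $75632$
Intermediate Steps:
$o{\left(Y,g \right)} = 180 + 3 Y$ ($o{\left(Y,g \right)} = -6 + 3 \left(62 + Y\right) = -6 + \left(186 + 3 Y\right) = 180 + 3 Y$)
$G = 91869$ ($G = 91221 - \left(180 + 3 \left(-276\right)\right) = 91221 - \left(180 - 828\right) = 91221 - -648 = 91221 + 648 = 91869$)
$\left(G - 24673\right) + 8436 = \left(91869 - 24673\right) + 8436 = 67196 + 8436 = 75632$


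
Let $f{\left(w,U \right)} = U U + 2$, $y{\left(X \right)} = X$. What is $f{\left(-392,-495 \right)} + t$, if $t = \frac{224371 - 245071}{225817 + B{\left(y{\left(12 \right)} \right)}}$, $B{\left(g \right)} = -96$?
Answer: $\frac{55307718767}{225721} \approx 2.4503 \cdot 10^{5}$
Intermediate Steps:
$t = - \frac{20700}{225721}$ ($t = \frac{224371 - 245071}{225817 - 96} = - \frac{20700}{225721} \approx -0.091706$)
$f{\left(w,U \right)} = 2 + U^{2}$ ($f{\left(w,U \right)} = U^{2} + 2 = 2 + U^{2}$)
$f{\left(-392,-495 \right)} + t = \left(2 + \left(-495\right)^{2}\right) - \frac{20700}{225721} = \left(2 + 245025\right) - \frac{20700}{225721} = 245027 - \frac{20700}{225721} = \frac{55307718767}{225721}$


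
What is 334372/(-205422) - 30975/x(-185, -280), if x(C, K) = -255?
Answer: 209256053/1746087 ≈ 119.84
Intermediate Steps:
334372/(-205422) - 30975/x(-185, -280) = 334372/(-205422) - 30975/(-255) = 334372*(-1/205422) - 30975*(-1/255) = -167186/102711 + 2065/17 = 209256053/1746087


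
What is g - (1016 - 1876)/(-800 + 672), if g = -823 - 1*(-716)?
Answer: -3639/32 ≈ -113.72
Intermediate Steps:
g = -107 (g = -823 + 716 = -107)
g - (1016 - 1876)/(-800 + 672) = -107 - (1016 - 1876)/(-800 + 672) = -107 - (-860)/(-128) = -107 - (-860)*(-1)/128 = -107 - 1*215/32 = -107 - 215/32 = -3639/32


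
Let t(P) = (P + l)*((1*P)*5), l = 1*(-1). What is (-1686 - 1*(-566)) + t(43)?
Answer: 7910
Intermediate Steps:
l = -1
t(P) = 5*P*(-1 + P) (t(P) = (P - 1)*((1*P)*5) = (-1 + P)*(P*5) = (-1 + P)*(5*P) = 5*P*(-1 + P))
(-1686 - 1*(-566)) + t(43) = (-1686 - 1*(-566)) + 5*43*(-1 + 43) = (-1686 + 566) + 5*43*42 = -1120 + 9030 = 7910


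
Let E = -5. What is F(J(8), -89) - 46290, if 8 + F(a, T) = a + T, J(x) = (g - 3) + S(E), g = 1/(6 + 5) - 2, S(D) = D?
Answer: -510366/11 ≈ -46397.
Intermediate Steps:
g = -21/11 (g = 1/11 - 2 = -21/11 ≈ -1.9091)
J(x) = -109/11 (J(x) = (-21/11 - 3) - 5 = -54/11 - 5 = -109/11)
F(a, T) = -8 + T + a (F(a, T) = -8 + (a + T) = -8 + (T + a) = -8 + T + a)
F(J(8), -89) - 46290 = (-8 - 89 - 109/11) - 46290 = -1176/11 - 46290 = -510366/11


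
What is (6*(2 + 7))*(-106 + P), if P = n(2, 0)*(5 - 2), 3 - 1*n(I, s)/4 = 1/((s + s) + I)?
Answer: -4104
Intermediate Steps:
n(I, s) = 12 - 4/(I + 2*s) (n(I, s) = 12 - 4/((s + s) + I) = 12 - 4/(2*s + I) = 12 - 4/(I + 2*s))
P = 30 (P = (4*(-1 + 3*2 + 6*0)/(2 + 2*0))*(5 - 2) = (4*(-1 + 6 + 0)/(2 + 0))*3 = (4*5/2)*3 = (4*(1/2)*5)*3 = 10*3 = 30)
(6*(2 + 7))*(-106 + P) = (6*(2 + 7))*(-106 + 30) = (6*9)*(-76) = 54*(-76) = -4104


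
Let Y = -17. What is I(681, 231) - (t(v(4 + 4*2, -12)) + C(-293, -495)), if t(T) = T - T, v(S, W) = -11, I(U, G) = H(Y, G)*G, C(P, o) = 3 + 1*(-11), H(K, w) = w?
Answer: 53369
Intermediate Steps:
C(P, o) = -8 (C(P, o) = 3 - 11 = -8)
I(U, G) = G**2 (I(U, G) = G*G = G**2)
t(T) = 0
I(681, 231) - (t(v(4 + 4*2, -12)) + C(-293, -495)) = 231**2 - (0 - 8) = 53361 - 1*(-8) = 53361 + 8 = 53369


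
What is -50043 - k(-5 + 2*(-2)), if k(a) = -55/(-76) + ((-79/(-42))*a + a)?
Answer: -26609467/532 ≈ -50018.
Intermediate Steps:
k(a) = 55/76 + 121*a/42 (k(a) = -55*(-1/76) + ((-79*(-1/42))*a + a) = 55/76 + (79*a/42 + a) = 55/76 + 121*a/42)
-50043 - k(-5 + 2*(-2)) = -50043 - (55/76 + 121*(-5 + 2*(-2))/42) = -50043 - (55/76 + 121*(-5 - 4)/42) = -50043 - (55/76 + (121/42)*(-9)) = -50043 - (55/76 - 363/14) = -50043 - 1*(-13409/532) = -50043 + 13409/532 = -26609467/532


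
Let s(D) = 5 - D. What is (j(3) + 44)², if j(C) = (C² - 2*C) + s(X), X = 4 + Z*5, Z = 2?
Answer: 1444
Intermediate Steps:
X = 14 (X = 4 + 2*5 = 4 + 10 = 14)
j(C) = -9 + C² - 2*C (j(C) = (C² - 2*C) + (5 - 1*14) = (C² - 2*C) + (5 - 14) = (C² - 2*C) - 9 = -9 + C² - 2*C)
(j(3) + 44)² = ((-9 + 3² - 2*3) + 44)² = ((-9 + 9 - 6) + 44)² = (-6 + 44)² = 38² = 1444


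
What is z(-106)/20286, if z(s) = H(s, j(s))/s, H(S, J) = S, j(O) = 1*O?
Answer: 1/20286 ≈ 4.9295e-5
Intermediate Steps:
j(O) = O
z(s) = 1 (z(s) = s/s = 1)
z(-106)/20286 = 1/20286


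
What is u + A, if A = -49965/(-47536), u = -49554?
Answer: -2355548979/47536 ≈ -49553.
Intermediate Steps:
A = 49965/47536 (A = -49965*(-1/47536) = 49965/47536 ≈ 1.0511)
u + A = -49554 + 49965/47536 = -2355548979/47536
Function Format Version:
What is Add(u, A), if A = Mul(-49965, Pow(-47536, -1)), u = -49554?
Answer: Rational(-2355548979, 47536) ≈ -49553.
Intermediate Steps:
A = Rational(49965, 47536) (A = Mul(-49965, Rational(-1, 47536)) = Rational(49965, 47536) ≈ 1.0511)
Add(u, A) = Add(-49554, Rational(49965, 47536)) = Rational(-2355548979, 47536)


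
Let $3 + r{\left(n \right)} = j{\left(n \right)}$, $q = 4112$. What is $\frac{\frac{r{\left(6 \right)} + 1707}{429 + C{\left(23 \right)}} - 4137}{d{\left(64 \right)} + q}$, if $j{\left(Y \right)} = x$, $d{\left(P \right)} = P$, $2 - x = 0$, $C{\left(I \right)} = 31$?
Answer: $- \frac{950657}{960480} \approx -0.98977$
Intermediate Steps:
$x = 2$ ($x = 2 - 0 = 2 + 0 = 2$)
$j{\left(Y \right)} = 2$
$r{\left(n \right)} = -1$ ($r{\left(n \right)} = -3 + 2 = -1$)
$\frac{\frac{r{\left(6 \right)} + 1707}{429 + C{\left(23 \right)}} - 4137}{d{\left(64 \right)} + q} = \frac{\frac{-1 + 1707}{429 + 31} - 4137}{64 + 4112} = \frac{\frac{1706}{460} - 4137}{4176} = \left(1706 \cdot \frac{1}{460} - 4137\right) \frac{1}{4176} = \left(\frac{853}{230} - 4137\right) \frac{1}{4176} = \left(- \frac{950657}{230}\right) \frac{1}{4176} = - \frac{950657}{960480}$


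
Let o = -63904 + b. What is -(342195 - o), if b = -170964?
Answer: -577063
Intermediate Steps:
o = -234868 (o = -63904 - 170964 = -234868)
-(342195 - o) = -(342195 - 1*(-234868)) = -(342195 + 234868) = -1*577063 = -577063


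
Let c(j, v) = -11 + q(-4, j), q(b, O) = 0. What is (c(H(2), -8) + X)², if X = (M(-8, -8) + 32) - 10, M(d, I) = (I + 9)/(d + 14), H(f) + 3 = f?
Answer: 4489/36 ≈ 124.69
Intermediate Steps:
H(f) = -3 + f
M(d, I) = (9 + I)/(14 + d)
X = 133/6 (X = ((9 - 8)/(14 - 8) + 32) - 10 = (1/6 + 32) - 10 = ((⅙)*1 + 32) - 10 = (⅙ + 32) - 10 = 193/6 - 10 = 133/6 ≈ 22.167)
c(j, v) = -11 (c(j, v) = -11 + 0 = -11)
(c(H(2), -8) + X)² = (-11 + 133/6)² = (67/6)² = 4489/36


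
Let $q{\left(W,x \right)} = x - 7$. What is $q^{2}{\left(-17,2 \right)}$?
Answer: $25$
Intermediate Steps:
$q{\left(W,x \right)} = -7 + x$
$q^{2}{\left(-17,2 \right)} = \left(-7 + 2\right)^{2} = \left(-5\right)^{2} = 25$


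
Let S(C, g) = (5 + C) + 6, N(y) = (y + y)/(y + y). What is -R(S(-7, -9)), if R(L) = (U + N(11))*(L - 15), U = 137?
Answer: 1518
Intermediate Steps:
N(y) = 1 (N(y) = (2*y)/((2*y)) = (2*y)*(1/(2*y)) = 1)
S(C, g) = 11 + C
R(L) = -2070 + 138*L (R(L) = (137 + 1)*(L - 15) = 138*(-15 + L) = -2070 + 138*L)
-R(S(-7, -9)) = -(-2070 + 138*(11 - 7)) = -(-2070 + 138*4) = -(-2070 + 552) = -1*(-1518) = 1518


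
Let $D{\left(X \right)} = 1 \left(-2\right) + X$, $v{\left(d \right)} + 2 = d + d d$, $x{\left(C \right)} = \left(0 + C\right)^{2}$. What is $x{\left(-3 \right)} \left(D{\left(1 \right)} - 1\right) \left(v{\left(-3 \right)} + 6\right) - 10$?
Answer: $-190$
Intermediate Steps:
$x{\left(C \right)} = C^{2}$
$v{\left(d \right)} = -2 + d + d^{2}$ ($v{\left(d \right)} = -2 + \left(d + d d\right) = -2 + \left(d + d^{2}\right) = -2 + d + d^{2}$)
$D{\left(X \right)} = -2 + X$
$x{\left(-3 \right)} \left(D{\left(1 \right)} - 1\right) \left(v{\left(-3 \right)} + 6\right) - 10 = \left(-3\right)^{2} \left(\left(-2 + 1\right) - 1\right) \left(\left(-2 - 3 + \left(-3\right)^{2}\right) + 6\right) - 10 = 9 \left(-1 - 1\right) \left(\left(-2 - 3 + 9\right) + 6\right) - 10 = 9 \left(- 2 \left(4 + 6\right)\right) - 10 = 9 \left(\left(-2\right) 10\right) - 10 = 9 \left(-20\right) - 10 = -180 - 10 = -190$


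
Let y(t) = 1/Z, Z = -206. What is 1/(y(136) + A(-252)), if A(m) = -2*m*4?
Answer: 206/415295 ≈ 0.00049603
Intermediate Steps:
A(m) = -8*m
y(t) = -1/206 (y(t) = 1/(-206) = -1/206)
1/(y(136) + A(-252)) = 1/(-1/206 - 8*(-252)) = 1/(-1/206 + 2016) = 1/(415295/206) = 206/415295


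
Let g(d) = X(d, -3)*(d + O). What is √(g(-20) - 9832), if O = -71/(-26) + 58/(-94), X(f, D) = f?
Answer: 3*I*√392993978/611 ≈ 97.336*I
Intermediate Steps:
O = 2583/1222 (O = -71*(-1/26) + 58*(-1/94) = 71/26 - 29/47 = 2583/1222 ≈ 2.1137)
g(d) = d*(2583/1222 + d) (g(d) = d*(d + 2583/1222) = d*(2583/1222 + d))
√(g(-20) - 9832) = √((1/1222)*(-20)*(2583 + 1222*(-20)) - 9832) = √((1/1222)*(-20)*(2583 - 24440) - 9832) = √((1/1222)*(-20)*(-21857) - 9832) = √(218570/611 - 9832) = √(-5788782/611) = 3*I*√392993978/611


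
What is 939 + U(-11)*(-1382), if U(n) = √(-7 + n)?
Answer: 939 - 4146*I*√2 ≈ 939.0 - 5863.3*I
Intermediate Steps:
939 + U(-11)*(-1382) = 939 + √(-7 - 11)*(-1382) = 939 + √(-18)*(-1382) = 939 + (3*I*√2)*(-1382) = 939 - 4146*I*√2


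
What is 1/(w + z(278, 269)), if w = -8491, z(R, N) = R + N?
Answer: -1/7944 ≈ -0.00012588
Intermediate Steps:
z(R, N) = N + R
1/(w + z(278, 269)) = 1/(-8491 + (269 + 278)) = 1/(-8491 + 547) = 1/(-7944) = -1/7944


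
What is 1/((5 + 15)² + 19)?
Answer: 1/419 ≈ 0.0023866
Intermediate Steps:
1/((5 + 15)² + 19) = 1/(20² + 19) = 1/(400 + 19) = 1/419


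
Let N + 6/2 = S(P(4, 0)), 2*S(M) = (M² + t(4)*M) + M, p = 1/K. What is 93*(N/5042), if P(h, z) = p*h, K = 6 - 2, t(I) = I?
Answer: 0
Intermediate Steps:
K = 4
p = ¼ (p = 1/4 = ¼ ≈ 0.25000)
P(h, z) = h/4
S(M) = M²/2 + 5*M/2 (S(M) = ((M² + 4*M) + M)/2 = (M² + 5*M)/2 = M²/2 + 5*M/2)
N = 0 (N = -3 + ((¼)*4)*(5 + (¼)*4)/2 = -3 + (½)*1*(5 + 1) = -3 + (½)*1*6 = -3 + 3 = 0)
93*(N/5042) = 93*(0/5042) = 93*(0*(1/5042)) = 93*0 = 0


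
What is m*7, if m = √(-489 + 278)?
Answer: 7*I*√211 ≈ 101.68*I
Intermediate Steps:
m = I*√211 (m = √(-211) = I*√211 ≈ 14.526*I)
m*7 = (I*√211)*7 = 7*I*√211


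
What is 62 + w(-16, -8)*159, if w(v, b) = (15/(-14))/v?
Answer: 16273/224 ≈ 72.647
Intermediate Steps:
w(v, b) = -15/(14*v) (w(v, b) = (15*(-1/14))/v = -15/(14*v))
62 + w(-16, -8)*159 = 62 - 15/14/(-16)*159 = 62 - 15/14*(-1/16)*159 = 62 + (15/224)*159 = 62 + 2385/224 = 16273/224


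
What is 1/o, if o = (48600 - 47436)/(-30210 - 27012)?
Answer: -9537/194 ≈ -49.160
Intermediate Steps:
o = -194/9537 (o = 1164/(-57222) = 1164*(-1/57222) = -194/9537 ≈ -0.020342)
1/o = 1/(-194/9537) = -9537/194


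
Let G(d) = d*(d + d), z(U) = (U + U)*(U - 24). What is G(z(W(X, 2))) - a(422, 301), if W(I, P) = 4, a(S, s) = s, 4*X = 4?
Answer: 50899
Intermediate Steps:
X = 1 (X = (¼)*4 = 1)
z(U) = 2*U*(-24 + U) (z(U) = (2*U)*(-24 + U) = 2*U*(-24 + U))
G(d) = 2*d² (G(d) = d*(2*d) = 2*d²)
G(z(W(X, 2))) - a(422, 301) = 2*(2*4*(-24 + 4))² - 1*301 = 2*(2*4*(-20))² - 301 = 2*(-160)² - 301 = 2*25600 - 301 = 51200 - 301 = 50899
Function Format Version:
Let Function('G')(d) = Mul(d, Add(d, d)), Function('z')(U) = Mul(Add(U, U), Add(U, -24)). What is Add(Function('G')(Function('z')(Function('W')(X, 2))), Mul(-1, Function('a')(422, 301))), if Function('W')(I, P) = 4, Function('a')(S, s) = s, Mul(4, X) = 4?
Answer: 50899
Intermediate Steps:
X = 1 (X = Mul(Rational(1, 4), 4) = 1)
Function('z')(U) = Mul(2, U, Add(-24, U)) (Function('z')(U) = Mul(Mul(2, U), Add(-24, U)) = Mul(2, U, Add(-24, U)))
Function('G')(d) = Mul(2, Pow(d, 2)) (Function('G')(d) = Mul(d, Mul(2, d)) = Mul(2, Pow(d, 2)))
Add(Function('G')(Function('z')(Function('W')(X, 2))), Mul(-1, Function('a')(422, 301))) = Add(Mul(2, Pow(Mul(2, 4, Add(-24, 4)), 2)), Mul(-1, 301)) = Add(Mul(2, Pow(Mul(2, 4, -20), 2)), -301) = Add(Mul(2, Pow(-160, 2)), -301) = Add(Mul(2, 25600), -301) = Add(51200, -301) = 50899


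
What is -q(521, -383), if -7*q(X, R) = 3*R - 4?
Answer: -1153/7 ≈ -164.71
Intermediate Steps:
q(X, R) = 4/7 - 3*R/7 (q(X, R) = -(3*R - 4)/7 = -(-4 + 3*R)/7 = 4/7 - 3*R/7)
-q(521, -383) = -(4/7 - 3/7*(-383)) = -(4/7 + 1149/7) = -1*1153/7 = -1153/7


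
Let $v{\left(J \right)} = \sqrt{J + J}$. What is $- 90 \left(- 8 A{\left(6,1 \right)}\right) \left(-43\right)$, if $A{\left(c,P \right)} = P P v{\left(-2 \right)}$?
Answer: $- 61920 i \approx - 61920.0 i$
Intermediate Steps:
$v{\left(J \right)} = \sqrt{2} \sqrt{J}$ ($v{\left(J \right)} = \sqrt{2 J} = \sqrt{2} \sqrt{J}$)
$A{\left(c,P \right)} = 2 i P^{2}$ ($A{\left(c,P \right)} = P P \sqrt{2} \sqrt{-2} = P^{2} \sqrt{2} i \sqrt{2} = P^{2} \cdot 2 i = 2 i P^{2}$)
$- 90 \left(- 8 A{\left(6,1 \right)}\right) \left(-43\right) = - 90 \left(- 8 \cdot 2 i 1^{2}\right) \left(-43\right) = - 90 \left(- 8 \cdot 2 i 1\right) \left(-43\right) = - 90 \left(- 8 \cdot 2 i\right) \left(-43\right) = - 90 \left(- 16 i\right) \left(-43\right) = 1440 i \left(-43\right) = - 61920 i$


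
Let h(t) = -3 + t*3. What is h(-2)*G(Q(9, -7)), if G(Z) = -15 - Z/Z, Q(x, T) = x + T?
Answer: 144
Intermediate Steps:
Q(x, T) = T + x
h(t) = -3 + 3*t
G(Z) = -16 (G(Z) = -15 - 1*1 = -15 - 1 = -16)
h(-2)*G(Q(9, -7)) = (-3 + 3*(-2))*(-16) = (-3 - 6)*(-16) = -9*(-16) = 144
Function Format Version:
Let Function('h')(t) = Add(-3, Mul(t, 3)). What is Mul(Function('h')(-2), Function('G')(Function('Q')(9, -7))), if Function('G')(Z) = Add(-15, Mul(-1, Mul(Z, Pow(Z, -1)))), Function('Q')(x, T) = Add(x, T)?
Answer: 144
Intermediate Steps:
Function('Q')(x, T) = Add(T, x)
Function('h')(t) = Add(-3, Mul(3, t))
Function('G')(Z) = -16 (Function('G')(Z) = Add(-15, Mul(-1, 1)) = Add(-15, -1) = -16)
Mul(Function('h')(-2), Function('G')(Function('Q')(9, -7))) = Mul(Add(-3, Mul(3, -2)), -16) = Mul(Add(-3, -6), -16) = Mul(-9, -16) = 144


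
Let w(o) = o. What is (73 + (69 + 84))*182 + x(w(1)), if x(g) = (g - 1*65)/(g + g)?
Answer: 41100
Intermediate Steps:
x(g) = (-65 + g)/(2*g) (x(g) = (g - 65)/((2*g)) = (-65 + g)*(1/(2*g)) = (-65 + g)/(2*g))
(73 + (69 + 84))*182 + x(w(1)) = (73 + (69 + 84))*182 + (½)*(-65 + 1)/1 = (73 + 153)*182 + (½)*1*(-64) = 226*182 - 32 = 41132 - 32 = 41100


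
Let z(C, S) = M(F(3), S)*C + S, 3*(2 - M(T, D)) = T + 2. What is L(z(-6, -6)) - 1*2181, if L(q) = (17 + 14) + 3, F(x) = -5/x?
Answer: -2147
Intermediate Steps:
M(T, D) = 4/3 - T/3 (M(T, D) = 2 - (T + 2)/3 = 2 - (2 + T)/3 = 2 + (-⅔ - T/3) = 4/3 - T/3)
z(C, S) = S + 17*C/9 (z(C, S) = (4/3 - (-5)/(3*3))*C + S = (4/3 - ⅓*(-5/3))*C + S = (4/3 + 5/9)*C + S = 17*C/9 + S = S + 17*C/9)
L(q) = 34 (L(q) = 31 + 3 = 34)
L(z(-6, -6)) - 1*2181 = 34 - 1*2181 = 34 - 2181 = -2147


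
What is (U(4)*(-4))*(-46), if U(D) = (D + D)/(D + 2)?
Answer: 736/3 ≈ 245.33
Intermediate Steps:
U(D) = 2*D/(2 + D) (U(D) = (2*D)/(2 + D) = 2*D/(2 + D))
(U(4)*(-4))*(-46) = ((2*4/(2 + 4))*(-4))*(-46) = ((2*4/6)*(-4))*(-46) = ((2*4*(⅙))*(-4))*(-46) = ((4/3)*(-4))*(-46) = -16/3*(-46) = 736/3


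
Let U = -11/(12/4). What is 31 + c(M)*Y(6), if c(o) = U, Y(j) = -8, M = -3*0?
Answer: 181/3 ≈ 60.333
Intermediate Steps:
M = 0
U = -11/3 (U = -11/(12*(1/4)) = -11/3 ≈ -3.6667)
c(o) = -11/3
31 + c(M)*Y(6) = 31 - 11/3*(-8) = 31 + 88/3 = 181/3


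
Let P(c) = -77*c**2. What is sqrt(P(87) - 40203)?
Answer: 6*I*sqrt(17306) ≈ 789.31*I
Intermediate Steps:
sqrt(P(87) - 40203) = sqrt(-77*87**2 - 40203) = sqrt(-77*7569 - 40203) = sqrt(-582813 - 40203) = sqrt(-623016) = 6*I*sqrt(17306)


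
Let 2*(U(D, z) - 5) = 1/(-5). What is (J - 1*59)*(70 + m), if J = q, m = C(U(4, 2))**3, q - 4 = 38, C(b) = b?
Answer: -3190033/1000 ≈ -3190.0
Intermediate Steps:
U(D, z) = 49/10 (U(D, z) = 5 + (1/2)/(-5) = 5 + (1/2)*(-1/5) = 5 - 1/10 = 49/10)
q = 42 (q = 4 + 38 = 42)
m = 117649/1000 (m = (49/10)**3 = 117649/1000 ≈ 117.65)
J = 42
(J - 1*59)*(70 + m) = (42 - 1*59)*(70 + 117649/1000) = (42 - 59)*(187649/1000) = -17*187649/1000 = -3190033/1000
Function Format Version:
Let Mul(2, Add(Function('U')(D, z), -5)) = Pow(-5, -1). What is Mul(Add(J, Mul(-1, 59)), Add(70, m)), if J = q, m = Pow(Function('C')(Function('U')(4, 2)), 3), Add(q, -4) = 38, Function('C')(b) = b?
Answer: Rational(-3190033, 1000) ≈ -3190.0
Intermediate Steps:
Function('U')(D, z) = Rational(49, 10) (Function('U')(D, z) = Add(5, Mul(Rational(1, 2), Pow(-5, -1))) = Add(5, Mul(Rational(1, 2), Rational(-1, 5))) = Add(5, Rational(-1, 10)) = Rational(49, 10))
q = 42 (q = Add(4, 38) = 42)
m = Rational(117649, 1000) (m = Pow(Rational(49, 10), 3) = Rational(117649, 1000) ≈ 117.65)
J = 42
Mul(Add(J, Mul(-1, 59)), Add(70, m)) = Mul(Add(42, Mul(-1, 59)), Add(70, Rational(117649, 1000))) = Mul(Add(42, -59), Rational(187649, 1000)) = Mul(-17, Rational(187649, 1000)) = Rational(-3190033, 1000)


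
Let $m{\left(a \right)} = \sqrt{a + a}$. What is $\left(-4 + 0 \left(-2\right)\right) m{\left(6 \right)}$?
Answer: $- 8 \sqrt{3} \approx -13.856$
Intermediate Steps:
$m{\left(a \right)} = \sqrt{2} \sqrt{a}$ ($m{\left(a \right)} = \sqrt{2 a} = \sqrt{2} \sqrt{a}$)
$\left(-4 + 0 \left(-2\right)\right) m{\left(6 \right)} = \left(-4 + 0 \left(-2\right)\right) \sqrt{2} \sqrt{6} = \left(-4 + 0\right) 2 \sqrt{3} = - 4 \cdot 2 \sqrt{3} = - 8 \sqrt{3}$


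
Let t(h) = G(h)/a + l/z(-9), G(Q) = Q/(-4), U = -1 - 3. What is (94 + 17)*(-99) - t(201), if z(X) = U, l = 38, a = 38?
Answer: -1668683/152 ≈ -10978.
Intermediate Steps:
U = -4
G(Q) = -Q/4 (G(Q) = Q*(-¼) = -Q/4)
z(X) = -4
t(h) = -19/2 - h/152 (t(h) = -h/4/38 + 38/(-4) = -h/4*(1/38) + 38*(-¼) = -h/152 - 19/2 = -19/2 - h/152)
(94 + 17)*(-99) - t(201) = (94 + 17)*(-99) - (-19/2 - 1/152*201) = 111*(-99) - (-19/2 - 201/152) = -10989 - 1*(-1645/152) = -10989 + 1645/152 = -1668683/152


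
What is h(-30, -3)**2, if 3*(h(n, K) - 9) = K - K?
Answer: 81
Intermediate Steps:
h(n, K) = 9 (h(n, K) = 9 + (K - K)/3 = 9 + (1/3)*0 = 9 + 0 = 9)
h(-30, -3)**2 = 9**2 = 81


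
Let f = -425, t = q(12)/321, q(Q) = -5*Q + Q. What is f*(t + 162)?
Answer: -7360150/107 ≈ -68787.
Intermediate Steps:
q(Q) = -4*Q
t = -16/107 (t = -4*12/321 = -48*1/321 = -16/107 ≈ -0.14953)
f*(t + 162) = -425*(-16/107 + 162) = -425*17318/107 = -7360150/107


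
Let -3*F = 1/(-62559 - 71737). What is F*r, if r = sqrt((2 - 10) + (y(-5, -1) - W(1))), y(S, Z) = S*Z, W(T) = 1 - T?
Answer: I*sqrt(3)/402888 ≈ 4.2991e-6*I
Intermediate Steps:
F = 1/402888 (F = -1/(3*(-62559 - 71737)) = -1/3/(-134296) = -1/3*(-1/134296) = 1/402888 ≈ 2.4821e-6)
r = I*sqrt(3) (r = sqrt((2 - 10) + (-5*(-1) - (1 - 1*1))) = sqrt(-8 + (5 - (1 - 1))) = sqrt(-8 + (5 - 1*0)) = sqrt(-8 + (5 + 0)) = sqrt(-8 + 5) = sqrt(-3) = I*sqrt(3) ≈ 1.732*I)
F*r = (I*sqrt(3))/402888 = I*sqrt(3)/402888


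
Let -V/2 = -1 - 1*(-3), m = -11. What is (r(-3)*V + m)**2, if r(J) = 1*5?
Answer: 961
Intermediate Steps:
r(J) = 5
V = -4 (V = -2*(-1 - 1*(-3)) = -2*(-1 + 3) = -2*2 = -4)
(r(-3)*V + m)**2 = (5*(-4) - 11)**2 = (-20 - 11)**2 = (-31)**2 = 961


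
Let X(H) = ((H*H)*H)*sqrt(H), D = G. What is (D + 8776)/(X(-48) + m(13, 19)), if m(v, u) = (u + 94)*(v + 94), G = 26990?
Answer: 432446706/587214534553 + 15821733888*I*sqrt(3)/587214534553 ≈ 0.00073644 + 0.046668*I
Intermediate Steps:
m(v, u) = (94 + u)*(94 + v)
D = 26990
X(H) = H**(7/2) (X(H) = (H**2*H)*sqrt(H) = H**3*sqrt(H) = H**(7/2))
(D + 8776)/(X(-48) + m(13, 19)) = (26990 + 8776)/((-48)**(7/2) + (8836 + 94*19 + 94*13 + 19*13)) = 35766/(-442368*I*sqrt(3) + (8836 + 1786 + 1222 + 247)) = 35766/(-442368*I*sqrt(3) + 12091) = 35766/(12091 - 442368*I*sqrt(3))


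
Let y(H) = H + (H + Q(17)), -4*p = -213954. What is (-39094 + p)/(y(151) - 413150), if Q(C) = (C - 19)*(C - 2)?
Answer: -28789/825756 ≈ -0.034864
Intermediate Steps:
p = 106977/2 (p = -¼*(-213954) = 106977/2 ≈ 53489.)
Q(C) = (-19 + C)*(-2 + C)
y(H) = -30 + 2*H (y(H) = H + (H + (38 + 17² - 21*17)) = H + (H + (38 + 289 - 357)) = H + (H - 30) = H + (-30 + H) = -30 + 2*H)
(-39094 + p)/(y(151) - 413150) = (-39094 + 106977/2)/((-30 + 2*151) - 413150) = 28789/(2*((-30 + 302) - 413150)) = 28789/(2*(272 - 413150)) = (28789/2)/(-412878) = (28789/2)*(-1/412878) = -28789/825756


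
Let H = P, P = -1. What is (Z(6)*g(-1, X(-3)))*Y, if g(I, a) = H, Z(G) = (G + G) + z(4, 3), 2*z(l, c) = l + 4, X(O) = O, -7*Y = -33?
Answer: -528/7 ≈ -75.429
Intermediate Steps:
Y = 33/7 (Y = -⅐*(-33) = 33/7 ≈ 4.7143)
z(l, c) = 2 + l/2 (z(l, c) = (l + 4)/2 = (4 + l)/2 = 2 + l/2)
H = -1
Z(G) = 4 + 2*G (Z(G) = (G + G) + (2 + (½)*4) = 2*G + (2 + 2) = 2*G + 4 = 4 + 2*G)
g(I, a) = -1
(Z(6)*g(-1, X(-3)))*Y = ((4 + 2*6)*(-1))*(33/7) = ((4 + 12)*(-1))*(33/7) = (16*(-1))*(33/7) = -16*33/7 = -528/7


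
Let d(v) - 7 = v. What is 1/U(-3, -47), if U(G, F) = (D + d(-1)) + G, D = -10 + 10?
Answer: 1/3 ≈ 0.33333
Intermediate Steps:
d(v) = 7 + v
D = 0
U(G, F) = 6 + G (U(G, F) = (0 + (7 - 1)) + G = (0 + 6) + G = 6 + G)
1/U(-3, -47) = 1/(6 - 3) = 1/3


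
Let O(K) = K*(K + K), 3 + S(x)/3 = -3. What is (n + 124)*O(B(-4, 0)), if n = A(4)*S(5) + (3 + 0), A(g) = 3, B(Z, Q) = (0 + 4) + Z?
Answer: 0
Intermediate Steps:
B(Z, Q) = 4 + Z
S(x) = -18 (S(x) = -9 + 3*(-3) = -9 - 9 = -18)
n = -51 (n = 3*(-18) + (3 + 0) = -54 + 3 = -51)
O(K) = 2*K**2 (O(K) = K*(2*K) = 2*K**2)
(n + 124)*O(B(-4, 0)) = (-51 + 124)*(2*(4 - 4)**2) = 73*(2*0**2) = 73*(2*0) = 73*0 = 0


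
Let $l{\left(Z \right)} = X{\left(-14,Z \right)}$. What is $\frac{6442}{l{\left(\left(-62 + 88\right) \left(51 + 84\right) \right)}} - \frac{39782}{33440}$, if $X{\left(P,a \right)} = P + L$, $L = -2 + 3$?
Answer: $- \frac{107968823}{217360} \approx -496.73$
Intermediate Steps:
$L = 1$
$X{\left(P,a \right)} = 1 + P$ ($X{\left(P,a \right)} = P + 1 = 1 + P$)
$l{\left(Z \right)} = -13$ ($l{\left(Z \right)} = 1 - 14 = -13$)
$\frac{6442}{l{\left(\left(-62 + 88\right) \left(51 + 84\right) \right)}} - \frac{39782}{33440} = \frac{6442}{-13} - \frac{39782}{33440} = 6442 \left(- \frac{1}{13}\right) - \frac{19891}{16720} = - \frac{6442}{13} - \frac{19891}{16720} = - \frac{107968823}{217360}$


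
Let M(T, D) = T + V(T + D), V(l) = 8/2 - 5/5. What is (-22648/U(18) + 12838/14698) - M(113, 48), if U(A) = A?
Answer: -90834661/66141 ≈ -1373.3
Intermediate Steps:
V(l) = 3 (V(l) = 8*(1/2) - 5*1/5 = 4 - 1 = 3)
M(T, D) = 3 + T (M(T, D) = T + 3 = 3 + T)
(-22648/U(18) + 12838/14698) - M(113, 48) = (-22648/18 + 12838/14698) - (3 + 113) = (-22648*1/18 + 12838*(1/14698)) - 1*116 = (-11324/9 + 6419/7349) - 116 = -83162305/66141 - 116 = -90834661/66141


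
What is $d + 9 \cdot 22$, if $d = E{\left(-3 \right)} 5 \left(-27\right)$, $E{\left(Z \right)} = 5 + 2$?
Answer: $-747$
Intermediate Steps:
$E{\left(Z \right)} = 7$
$d = -945$ ($d = 7 \cdot 5 \left(-27\right) = 35 \left(-27\right) = -945$)
$d + 9 \cdot 22 = -945 + 9 \cdot 22 = -945 + 198 = -747$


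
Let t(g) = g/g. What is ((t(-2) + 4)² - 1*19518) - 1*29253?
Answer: -48746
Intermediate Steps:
t(g) = 1
((t(-2) + 4)² - 1*19518) - 1*29253 = ((1 + 4)² - 1*19518) - 1*29253 = (5² - 19518) - 29253 = (25 - 19518) - 29253 = -19493 - 29253 = -48746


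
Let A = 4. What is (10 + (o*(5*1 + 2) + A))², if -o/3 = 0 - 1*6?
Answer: 19600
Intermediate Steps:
o = 18 (o = -3*(0 - 1*6) = -3*(0 - 6) = -3*(-6) = 18)
(10 + (o*(5*1 + 2) + A))² = (10 + (18*(5*1 + 2) + 4))² = (10 + (18*(5 + 2) + 4))² = (10 + (18*7 + 4))² = (10 + (126 + 4))² = (10 + 130)² = 140² = 19600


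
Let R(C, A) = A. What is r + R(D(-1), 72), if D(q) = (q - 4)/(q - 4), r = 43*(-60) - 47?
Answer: -2555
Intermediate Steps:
r = -2627 (r = -2580 - 47 = -2627)
D(q) = 1 (D(q) = (-4 + q)/(-4 + q) = 1)
r + R(D(-1), 72) = -2627 + 72 = -2555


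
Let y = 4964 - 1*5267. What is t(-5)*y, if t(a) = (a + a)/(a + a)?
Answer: -303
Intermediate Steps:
t(a) = 1 (t(a) = (2*a)/((2*a)) = (2*a)*(1/(2*a)) = 1)
y = -303 (y = 4964 - 5267 = -303)
t(-5)*y = 1*(-303) = -303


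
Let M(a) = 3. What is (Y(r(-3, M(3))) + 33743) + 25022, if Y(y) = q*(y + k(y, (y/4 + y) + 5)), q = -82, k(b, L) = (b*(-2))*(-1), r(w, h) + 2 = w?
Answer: 59995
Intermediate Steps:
r(w, h) = -2 + w
k(b, L) = 2*b (k(b, L) = -2*b*(-1) = 2*b)
Y(y) = -246*y (Y(y) = -82*(y + 2*y) = -246*y)
(Y(r(-3, M(3))) + 33743) + 25022 = (-246*(-2 - 3) + 33743) + 25022 = (-246*(-5) + 33743) + 25022 = (1230 + 33743) + 25022 = 34973 + 25022 = 59995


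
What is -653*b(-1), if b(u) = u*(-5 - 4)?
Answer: -5877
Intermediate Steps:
b(u) = -9*u (b(u) = u*(-9) = -9*u)
-653*b(-1) = -(-5877)*(-1) = -653*9 = -5877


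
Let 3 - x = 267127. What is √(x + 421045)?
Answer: √153921 ≈ 392.33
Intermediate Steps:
x = -267124 (x = 3 - 1*267127 = 3 - 267127 = -267124)
√(x + 421045) = √(-267124 + 421045) = √153921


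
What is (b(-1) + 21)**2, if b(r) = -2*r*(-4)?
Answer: 169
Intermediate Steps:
b(r) = 8*r
(b(-1) + 21)**2 = (8*(-1) + 21)**2 = (-8 + 21)**2 = 13**2 = 169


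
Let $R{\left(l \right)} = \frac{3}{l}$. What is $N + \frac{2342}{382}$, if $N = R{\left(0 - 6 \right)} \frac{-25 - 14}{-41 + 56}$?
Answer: $\frac{14193}{1910} \approx 7.4309$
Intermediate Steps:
$N = \frac{13}{10}$ ($N = \frac{3}{0 - 6} \frac{-25 - 14}{-41 + 56} = \frac{3}{0 - 6} \left(- \frac{39}{15}\right) = \frac{3}{-6} \left(\left(-39\right) \frac{1}{15}\right) = 3 \left(- \frac{1}{6}\right) \left(- \frac{13}{5}\right) = \left(- \frac{1}{2}\right) \left(- \frac{13}{5}\right) = \frac{13}{10} \approx 1.3$)
$N + \frac{2342}{382} = \frac{13}{10} + \frac{2342}{382} = \frac{13}{10} + 2342 \cdot \frac{1}{382} = \frac{13}{10} + \frac{1171}{191} = \frac{14193}{1910}$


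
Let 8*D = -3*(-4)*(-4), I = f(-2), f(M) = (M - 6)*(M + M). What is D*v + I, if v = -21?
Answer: 158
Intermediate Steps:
f(M) = 2*M*(-6 + M) (f(M) = (-6 + M)*(2*M) = 2*M*(-6 + M))
I = 32 (I = 2*(-2)*(-6 - 2) = 2*(-2)*(-8) = 32)
D = -6 (D = (-3*(-4)*(-4))/8 = (12*(-4))/8 = (⅛)*(-48) = -6)
D*v + I = -6*(-21) + 32 = 126 + 32 = 158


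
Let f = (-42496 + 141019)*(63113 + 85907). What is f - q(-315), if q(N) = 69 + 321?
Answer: 14681897070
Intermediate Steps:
q(N) = 390
f = 14681897460 (f = 98523*149020 = 14681897460)
f - q(-315) = 14681897460 - 1*390 = 14681897460 - 390 = 14681897070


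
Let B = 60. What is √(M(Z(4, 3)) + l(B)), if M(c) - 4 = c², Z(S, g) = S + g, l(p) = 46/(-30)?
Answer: 2*√2895/15 ≈ 7.1740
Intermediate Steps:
l(p) = -23/15 (l(p) = 46*(-1/30) = -23/15)
M(c) = 4 + c²
√(M(Z(4, 3)) + l(B)) = √((4 + (4 + 3)²) - 23/15) = √((4 + 7²) - 23/15) = √((4 + 49) - 23/15) = √(53 - 23/15) = √(772/15) = 2*√2895/15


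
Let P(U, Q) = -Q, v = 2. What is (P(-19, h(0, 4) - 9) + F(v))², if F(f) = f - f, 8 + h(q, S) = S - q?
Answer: 169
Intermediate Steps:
h(q, S) = -8 + S - q (h(q, S) = -8 + (S - q) = -8 + S - q)
F(f) = 0
(P(-19, h(0, 4) - 9) + F(v))² = (-((-8 + 4 - 1*0) - 9) + 0)² = (-((-8 + 4 + 0) - 9) + 0)² = (-(-4 - 9) + 0)² = (-1*(-13) + 0)² = (13 + 0)² = 13² = 169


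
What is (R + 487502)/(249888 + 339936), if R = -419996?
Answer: 11251/98304 ≈ 0.11445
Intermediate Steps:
(R + 487502)/(249888 + 339936) = (-419996 + 487502)/(249888 + 339936) = 67506/589824 = 67506*(1/589824) = 11251/98304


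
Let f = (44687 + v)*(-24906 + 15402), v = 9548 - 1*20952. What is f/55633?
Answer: -316321632/55633 ≈ -5685.9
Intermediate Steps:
v = -11404 (v = 9548 - 20952 = -11404)
f = -316321632 (f = (44687 - 11404)*(-24906 + 15402) = 33283*(-9504) = -316321632)
f/55633 = -316321632/55633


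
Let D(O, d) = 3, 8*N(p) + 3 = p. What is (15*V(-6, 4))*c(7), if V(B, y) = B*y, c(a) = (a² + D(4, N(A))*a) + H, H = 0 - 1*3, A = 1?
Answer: -24120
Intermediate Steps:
N(p) = -3/8 + p/8
H = -3 (H = 0 - 3 = -3)
c(a) = -3 + a² + 3*a (c(a) = (a² + 3*a) - 3 = -3 + a² + 3*a)
(15*V(-6, 4))*c(7) = (15*(-6*4))*(-3 + 7² + 3*7) = (15*(-24))*(-3 + 49 + 21) = -360*67 = -24120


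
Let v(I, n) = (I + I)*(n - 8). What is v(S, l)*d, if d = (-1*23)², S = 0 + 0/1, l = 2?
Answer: 0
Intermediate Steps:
S = 0 (S = 0 + 0*1 = 0 + 0 = 0)
d = 529 (d = (-23)² = 529)
v(I, n) = 2*I*(-8 + n) (v(I, n) = (2*I)*(-8 + n) = 2*I*(-8 + n))
v(S, l)*d = (2*0*(-8 + 2))*529 = (2*0*(-6))*529 = 0*529 = 0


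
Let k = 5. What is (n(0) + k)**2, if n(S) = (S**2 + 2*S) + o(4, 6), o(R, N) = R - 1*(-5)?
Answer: 196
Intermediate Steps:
o(R, N) = 5 + R (o(R, N) = R + 5 = 5 + R)
n(S) = 9 + S**2 + 2*S (n(S) = (S**2 + 2*S) + (5 + 4) = (S**2 + 2*S) + 9 = 9 + S**2 + 2*S)
(n(0) + k)**2 = ((9 + 0**2 + 2*0) + 5)**2 = ((9 + 0 + 0) + 5)**2 = (9 + 5)**2 = 14**2 = 196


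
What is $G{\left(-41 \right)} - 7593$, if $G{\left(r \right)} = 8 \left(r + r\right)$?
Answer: $-8249$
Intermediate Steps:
$G{\left(r \right)} = 16 r$ ($G{\left(r \right)} = 8 \cdot 2 r = 16 r$)
$G{\left(-41 \right)} - 7593 = 16 \left(-41\right) - 7593 = -656 - 7593 = -8249$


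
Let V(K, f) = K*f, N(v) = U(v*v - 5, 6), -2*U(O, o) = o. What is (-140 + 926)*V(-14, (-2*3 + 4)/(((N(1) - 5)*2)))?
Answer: -2751/2 ≈ -1375.5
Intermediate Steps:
U(O, o) = -o/2
N(v) = -3 (N(v) = -½*6 = -3)
(-140 + 926)*V(-14, (-2*3 + 4)/(((N(1) - 5)*2))) = (-140 + 926)*(-14*(-2*3 + 4)/((-3 - 5)*2)) = 786*(-14*(-6 + 4)/((-8*2))) = 786*(-(-28)/(-16)) = 786*(-(-28)*(-1)/16) = 786*(-14*⅛) = 786*(-7/4) = -2751/2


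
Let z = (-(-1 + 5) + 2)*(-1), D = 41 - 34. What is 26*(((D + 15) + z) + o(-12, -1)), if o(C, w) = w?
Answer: 598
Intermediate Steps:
D = 7
z = 2 (z = (-1*4 + 2)*(-1) = (-4 + 2)*(-1) = -2*(-1) = 2)
26*(((D + 15) + z) + o(-12, -1)) = 26*(((7 + 15) + 2) - 1) = 26*((22 + 2) - 1) = 26*(24 - 1) = 26*23 = 598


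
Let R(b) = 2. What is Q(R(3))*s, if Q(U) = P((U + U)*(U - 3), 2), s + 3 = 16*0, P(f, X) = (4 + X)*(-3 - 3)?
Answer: 108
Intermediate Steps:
P(f, X) = -24 - 6*X (P(f, X) = (4 + X)*(-6) = -24 - 6*X)
s = -3 (s = -3 + 16*0 = -3 + 0 = -3)
Q(U) = -36 (Q(U) = -24 - 6*2 = -24 - 12 = -36)
Q(R(3))*s = -36*(-3) = 108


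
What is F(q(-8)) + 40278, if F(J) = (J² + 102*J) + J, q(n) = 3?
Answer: 40596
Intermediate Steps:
F(J) = J² + 103*J
F(q(-8)) + 40278 = 3*(103 + 3) + 40278 = 3*106 + 40278 = 318 + 40278 = 40596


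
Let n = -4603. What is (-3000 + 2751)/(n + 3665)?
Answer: 249/938 ≈ 0.26546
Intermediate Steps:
(-3000 + 2751)/(n + 3665) = (-3000 + 2751)/(-4603 + 3665) = -249/(-938) = -249*(-1/938) = 249/938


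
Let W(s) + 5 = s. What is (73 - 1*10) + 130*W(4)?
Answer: -67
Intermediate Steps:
W(s) = -5 + s
(73 - 1*10) + 130*W(4) = (73 - 1*10) + 130*(-5 + 4) = (73 - 10) + 130*(-1) = 63 - 130 = -67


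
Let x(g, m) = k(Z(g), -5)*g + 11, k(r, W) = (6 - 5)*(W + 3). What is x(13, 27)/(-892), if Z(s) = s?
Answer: 15/892 ≈ 0.016816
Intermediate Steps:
k(r, W) = 3 + W (k(r, W) = 1*(3 + W) = 3 + W)
x(g, m) = 11 - 2*g (x(g, m) = (3 - 5)*g + 11 = -2*g + 11 = 11 - 2*g)
x(13, 27)/(-892) = (11 - 2*13)/(-892) = (11 - 26)*(-1/892) = -15*(-1/892) = 15/892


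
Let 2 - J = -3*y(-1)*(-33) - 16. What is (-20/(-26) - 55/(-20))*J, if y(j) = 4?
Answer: -34587/26 ≈ -1330.3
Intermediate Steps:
J = -378 (J = 2 - (-3*4*(-33) - 16) = 2 - (-12*(-33) - 16) = 2 - (396 - 16) = 2 - 1*380 = 2 - 380 = -378)
(-20/(-26) - 55/(-20))*J = (-20/(-26) - 55/(-20))*(-378) = (-20*(-1/26) - 55*(-1/20))*(-378) = (10/13 + 11/4)*(-378) = (183/52)*(-378) = -34587/26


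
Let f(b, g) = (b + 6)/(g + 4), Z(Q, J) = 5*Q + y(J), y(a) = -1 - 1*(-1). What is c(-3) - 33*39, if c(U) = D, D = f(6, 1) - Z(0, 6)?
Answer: -6423/5 ≈ -1284.6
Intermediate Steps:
y(a) = 0 (y(a) = -1 + 1 = 0)
Z(Q, J) = 5*Q (Z(Q, J) = 5*Q + 0 = 5*Q)
f(b, g) = (6 + b)/(4 + g)
D = 12/5 (D = (6 + 6)/(4 + 1) - 5*0 = 12/5 - 1*0 = (1/5)*12 + 0 = 12/5 + 0 = 12/5 ≈ 2.4000)
c(U) = 12/5
c(-3) - 33*39 = 12/5 - 33*39 = 12/5 - 1287 = -6423/5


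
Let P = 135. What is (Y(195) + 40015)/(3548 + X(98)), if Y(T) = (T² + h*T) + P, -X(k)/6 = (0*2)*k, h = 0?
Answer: 78175/3548 ≈ 22.034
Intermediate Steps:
X(k) = 0 (X(k) = -6*0*2*k = -0*k = -6*0 = 0)
Y(T) = 135 + T² (Y(T) = (T² + 0*T) + 135 = (T² + 0) + 135 = T² + 135 = 135 + T²)
(Y(195) + 40015)/(3548 + X(98)) = ((135 + 195²) + 40015)/(3548 + 0) = ((135 + 38025) + 40015)/3548 = (38160 + 40015)*(1/3548) = 78175*(1/3548) = 78175/3548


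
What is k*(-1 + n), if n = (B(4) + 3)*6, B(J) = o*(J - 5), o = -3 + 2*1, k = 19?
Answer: 437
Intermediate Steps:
o = -1 (o = -3 + 2 = -1)
B(J) = 5 - J (B(J) = -(J - 5) = -(-5 + J) = 5 - J)
n = 24 (n = ((5 - 1*4) + 3)*6 = ((5 - 4) + 3)*6 = (1 + 3)*6 = 4*6 = 24)
k*(-1 + n) = 19*(-1 + 24) = 19*23 = 437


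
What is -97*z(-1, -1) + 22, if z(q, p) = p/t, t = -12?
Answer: 167/12 ≈ 13.917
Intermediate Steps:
z(q, p) = -p/12 (z(q, p) = p/(-12) = p*(-1/12) = -p/12)
-97*z(-1, -1) + 22 = -(-97)*(-1)/12 + 22 = -97*1/12 + 22 = -97/12 + 22 = 167/12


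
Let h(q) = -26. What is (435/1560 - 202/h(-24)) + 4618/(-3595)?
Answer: 2528743/373880 ≈ 6.7635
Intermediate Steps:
(435/1560 - 202/h(-24)) + 4618/(-3595) = (435/1560 - 202/(-26)) + 4618/(-3595) = (435*(1/1560) - 202*(-1/26)) + 4618*(-1/3595) = (29/104 + 101/13) - 4618/3595 = 837/104 - 4618/3595 = 2528743/373880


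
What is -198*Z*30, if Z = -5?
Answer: 29700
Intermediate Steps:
-198*Z*30 = -(-990)*30 = -198*(-150) = 29700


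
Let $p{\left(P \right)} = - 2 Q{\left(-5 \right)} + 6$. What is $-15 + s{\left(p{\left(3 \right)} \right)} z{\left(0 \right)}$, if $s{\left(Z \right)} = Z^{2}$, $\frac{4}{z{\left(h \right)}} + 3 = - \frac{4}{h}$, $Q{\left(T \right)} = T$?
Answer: $-15$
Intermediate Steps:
$p{\left(P \right)} = 16$ ($p{\left(P \right)} = \left(-2\right) \left(-5\right) + 6 = 10 + 6 = 16$)
$z{\left(h \right)} = \frac{4}{-3 - \frac{4}{h}}$
$-15 + s{\left(p{\left(3 \right)} \right)} z{\left(0 \right)} = -15 + 16^{2} \left(\left(-4\right) 0 \frac{1}{4 + 3 \cdot 0}\right) = -15 + 256 \left(\left(-4\right) 0 \frac{1}{4 + 0}\right) = -15 + 256 \left(\left(-4\right) 0 \cdot \frac{1}{4}\right) = -15 + 256 \cdot 0 = -15 + 0 = -15$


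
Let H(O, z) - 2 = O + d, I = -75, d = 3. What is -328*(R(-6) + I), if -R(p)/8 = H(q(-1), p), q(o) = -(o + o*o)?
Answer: 37720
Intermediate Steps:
q(o) = -o - o² (q(o) = -(o + o²) = -o - o²)
H(O, z) = 5 + O (H(O, z) = 2 + (O + 3) = 2 + (3 + O) = 5 + O)
R(p) = -40 (R(p) = -8*(5 - 1*(-1)*(1 - 1)) = -8*(5 - 1*(-1)*0) = -8*(5 + 0) = -8*5 = -40)
-328*(R(-6) + I) = -328*(-40 - 75) = -328*(-115) = 37720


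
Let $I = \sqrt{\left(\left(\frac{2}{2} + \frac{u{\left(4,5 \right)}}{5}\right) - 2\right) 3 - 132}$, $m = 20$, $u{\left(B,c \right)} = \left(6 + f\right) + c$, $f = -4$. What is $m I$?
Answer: $4 i \sqrt{3270} \approx 228.74 i$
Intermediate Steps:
$u{\left(B,c \right)} = 2 + c$ ($u{\left(B,c \right)} = \left(6 - 4\right) + c = 2 + c$)
$I = \frac{i \sqrt{3270}}{5}$ ($I = \sqrt{\left(\left(\frac{2}{2} + \frac{2 + 5}{5}\right) - 2\right) 3 - 132} = \sqrt{\left(\left(2 \cdot \frac{1}{2} + 7 \cdot \frac{1}{5}\right) - 2\right) 3 - 132} = \sqrt{\left(\left(1 + \frac{7}{5}\right) - 2\right) 3 - 132} = \sqrt{\left(\frac{12}{5} - 2\right) 3 - 132} = \sqrt{\frac{2}{5} \cdot 3 - 132} = \sqrt{\frac{6}{5} - 132} = \sqrt{- \frac{654}{5}} = \frac{i \sqrt{3270}}{5} \approx 11.437 i$)
$m I = 20 \frac{i \sqrt{3270}}{5} = 4 i \sqrt{3270}$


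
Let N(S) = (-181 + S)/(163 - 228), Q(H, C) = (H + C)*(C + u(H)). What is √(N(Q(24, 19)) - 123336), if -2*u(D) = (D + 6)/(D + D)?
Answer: I*√8338161065/260 ≈ 351.21*I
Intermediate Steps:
u(D) = -(6 + D)/(4*D) (u(D) = -(D + 6)/(2*(D + D)) = -(6 + D)/(2*(2*D)) = -(6 + D)*1/(2*D)/2 = -(6 + D)/(4*D))
Q(H, C) = (C + H)*(C + (-6 - H)/(4*H)) (Q(H, C) = (H + C)*(C + (-6 - H)/(4*H)) = (C + H)*(C + (-6 - H)/(4*H)))
N(S) = 181/65 - S/65 (N(S) = (-181 + S)/(-65) = (-181 + S)*(-1/65) = 181/65 - S/65)
√(N(Q(24, 19)) - 123336) = √((181/65 - (24*(-6 - 1*24 + 4*19² + 4*19*24) - 1*19*(6 + 24))/(260*24)) - 123336) = √((181/65 - (24*(-6 - 24 + 4*361 + 1824) - 1*19*30)/(260*24)) - 123336) = √((181/65 - (24*(-6 - 24 + 1444 + 1824) - 570)/(260*24)) - 123336) = √((181/65 - (24*3238 - 570)/(260*24)) - 123336) = √((181/65 - (77712 - 570)/(260*24)) - 123336) = √((181/65 - 77142/(260*24)) - 123336) = √((181/65 - 1/65*12857/16) - 123336) = √((181/65 - 989/80) - 123336) = √(-9961/1040 - 123336) = √(-128279401/1040) = I*√8338161065/260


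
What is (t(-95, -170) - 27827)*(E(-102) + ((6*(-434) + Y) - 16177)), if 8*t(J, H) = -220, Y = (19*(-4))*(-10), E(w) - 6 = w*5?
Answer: 1032009225/2 ≈ 5.1600e+8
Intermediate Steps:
E(w) = 6 + 5*w (E(w) = 6 + w*5 = 6 + 5*w)
Y = 760 (Y = -76*(-10) = 760)
t(J, H) = -55/2 (t(J, H) = (⅛)*(-220) = -55/2)
(t(-95, -170) - 27827)*(E(-102) + ((6*(-434) + Y) - 16177)) = (-55/2 - 27827)*((6 + 5*(-102)) + ((6*(-434) + 760) - 16177)) = -55709*((6 - 510) + ((-2604 + 760) - 16177))/2 = -55709*(-504 + (-1844 - 16177))/2 = -55709*(-504 - 18021)/2 = -55709/2*(-18525) = 1032009225/2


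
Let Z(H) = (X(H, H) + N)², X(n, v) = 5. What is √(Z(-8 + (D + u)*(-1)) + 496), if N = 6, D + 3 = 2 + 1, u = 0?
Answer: √617 ≈ 24.839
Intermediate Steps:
D = 0 (D = -3 + (2 + 1) = -3 + 3 = 0)
Z(H) = 121 (Z(H) = (5 + 6)² = 11² = 121)
√(Z(-8 + (D + u)*(-1)) + 496) = √(121 + 496) = √617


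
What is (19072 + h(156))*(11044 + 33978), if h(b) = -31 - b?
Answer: 850240470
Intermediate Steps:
(19072 + h(156))*(11044 + 33978) = (19072 + (-31 - 1*156))*(11044 + 33978) = (19072 + (-31 - 156))*45022 = (19072 - 187)*45022 = 18885*45022 = 850240470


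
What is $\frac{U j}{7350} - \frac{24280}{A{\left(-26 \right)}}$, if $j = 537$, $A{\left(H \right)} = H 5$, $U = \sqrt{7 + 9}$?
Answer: $\frac{2978954}{15925} \approx 187.06$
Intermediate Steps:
$U = 4$ ($U = \sqrt{16} = 4$)
$A{\left(H \right)} = 5 H$
$\frac{U j}{7350} - \frac{24280}{A{\left(-26 \right)}} = \frac{4 \cdot 537}{7350} - \frac{24280}{5 \left(-26\right)} = 2148 \cdot \frac{1}{7350} - \frac{24280}{-130} = \frac{358}{1225} - - \frac{2428}{13} = \frac{358}{1225} + \frac{2428}{13} = \frac{2978954}{15925}$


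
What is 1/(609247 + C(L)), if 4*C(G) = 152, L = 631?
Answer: 1/609285 ≈ 1.6413e-6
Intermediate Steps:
C(G) = 38 (C(G) = (¼)*152 = 38)
1/(609247 + C(L)) = 1/(609247 + 38) = 1/609285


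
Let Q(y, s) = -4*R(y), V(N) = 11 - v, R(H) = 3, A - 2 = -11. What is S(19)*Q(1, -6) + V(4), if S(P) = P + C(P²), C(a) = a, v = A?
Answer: -4540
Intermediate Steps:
A = -9 (A = 2 - 11 = -9)
v = -9
V(N) = 20 (V(N) = 11 - 1*(-9) = 11 + 9 = 20)
Q(y, s) = -12 (Q(y, s) = -4*3 = -12)
S(P) = P + P²
S(19)*Q(1, -6) + V(4) = (19*(1 + 19))*(-12) + 20 = (19*20)*(-12) + 20 = 380*(-12) + 20 = -4560 + 20 = -4540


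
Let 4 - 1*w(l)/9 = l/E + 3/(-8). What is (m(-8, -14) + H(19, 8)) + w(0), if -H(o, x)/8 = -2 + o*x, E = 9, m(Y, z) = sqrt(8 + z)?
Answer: -9285/8 + I*sqrt(6) ≈ -1160.6 + 2.4495*I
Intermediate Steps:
H(o, x) = 16 - 8*o*x (H(o, x) = -8*(-2 + o*x) = 16 - 8*o*x)
w(l) = 315/8 - l (w(l) = 36 - 9*(l/9 + 3/(-8)) = 36 - 9*(l*(1/9) + 3*(-1/8)) = 36 - 9*(l/9 - 3/8) = 36 - 9*(-3/8 + l/9) = 36 + (27/8 - l) = 315/8 - l)
(m(-8, -14) + H(19, 8)) + w(0) = (sqrt(8 - 14) + (16 - 8*19*8)) + (315/8 - 1*0) = (sqrt(-6) + (16 - 1216)) + (315/8 + 0) = (I*sqrt(6) - 1200) + 315/8 = (-1200 + I*sqrt(6)) + 315/8 = -9285/8 + I*sqrt(6)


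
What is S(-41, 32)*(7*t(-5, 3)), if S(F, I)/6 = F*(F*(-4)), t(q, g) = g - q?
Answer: -2259264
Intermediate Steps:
S(F, I) = -24*F² (S(F, I) = 6*(F*(F*(-4))) = 6*(F*(-4*F)) = 6*(-4*F²) = -24*F²)
S(-41, 32)*(7*t(-5, 3)) = (-24*(-41)²)*(7*(3 - 1*(-5))) = (-24*1681)*(7*(3 + 5)) = -282408*8 = -40344*56 = -2259264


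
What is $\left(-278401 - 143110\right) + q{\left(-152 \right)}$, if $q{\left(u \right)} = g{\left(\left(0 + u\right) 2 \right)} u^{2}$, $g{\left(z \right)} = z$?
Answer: $-7445127$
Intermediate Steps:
$q{\left(u \right)} = 2 u^{3}$ ($q{\left(u \right)} = \left(0 + u\right) 2 u^{2} = u 2 u^{2} = 2 u u^{2} = 2 u^{3}$)
$\left(-278401 - 143110\right) + q{\left(-152 \right)} = \left(-278401 - 143110\right) + 2 \left(-152\right)^{3} = -421511 + 2 \left(-3511808\right) = -421511 - 7023616 = -7445127$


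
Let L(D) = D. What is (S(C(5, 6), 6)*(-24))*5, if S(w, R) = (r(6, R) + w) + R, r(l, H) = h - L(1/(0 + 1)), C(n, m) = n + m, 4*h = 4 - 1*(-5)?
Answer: -2190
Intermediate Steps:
h = 9/4 (h = (4 - 1*(-5))/4 = (4 + 5)/4 = (¼)*9 = 9/4 ≈ 2.2500)
C(n, m) = m + n
r(l, H) = 5/4 (r(l, H) = 9/4 - 1/(0 + 1) = 9/4 - 1/1 = 9/4 - 1*1 = 9/4 - 1 = 5/4)
S(w, R) = 5/4 + R + w (S(w, R) = (5/4 + w) + R = 5/4 + R + w)
(S(C(5, 6), 6)*(-24))*5 = ((5/4 + 6 + (6 + 5))*(-24))*5 = ((5/4 + 6 + 11)*(-24))*5 = ((73/4)*(-24))*5 = -438*5 = -2190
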